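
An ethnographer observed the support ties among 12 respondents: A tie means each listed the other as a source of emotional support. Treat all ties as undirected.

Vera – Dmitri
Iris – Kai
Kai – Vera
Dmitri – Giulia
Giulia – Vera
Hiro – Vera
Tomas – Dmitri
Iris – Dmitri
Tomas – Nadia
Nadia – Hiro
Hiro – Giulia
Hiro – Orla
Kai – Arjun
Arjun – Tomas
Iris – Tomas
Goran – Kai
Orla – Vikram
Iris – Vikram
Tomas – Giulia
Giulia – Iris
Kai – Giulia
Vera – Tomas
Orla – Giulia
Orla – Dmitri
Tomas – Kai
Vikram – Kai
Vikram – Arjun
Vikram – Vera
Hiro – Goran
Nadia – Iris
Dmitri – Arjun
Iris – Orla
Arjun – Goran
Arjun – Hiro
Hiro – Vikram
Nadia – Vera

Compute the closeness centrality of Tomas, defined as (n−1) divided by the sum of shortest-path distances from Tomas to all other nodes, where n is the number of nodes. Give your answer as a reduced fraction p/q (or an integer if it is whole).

11/15

Distances from Tomas: Arjun:1, Dmitri:1, Giulia:1, Goran:2, Hiro:2, Iris:1, Kai:1, Nadia:1, Orla:2, Vera:1, Vikram:2. Sum = 15.
n = 12, so closeness = 11/15.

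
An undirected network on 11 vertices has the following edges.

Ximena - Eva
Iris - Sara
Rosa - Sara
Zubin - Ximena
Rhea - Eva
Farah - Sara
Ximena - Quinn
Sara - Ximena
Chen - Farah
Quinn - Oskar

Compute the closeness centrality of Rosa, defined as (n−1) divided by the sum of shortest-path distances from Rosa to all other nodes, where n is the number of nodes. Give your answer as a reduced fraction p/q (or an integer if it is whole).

Distances from Rosa: Chen:3, Eva:3, Farah:2, Iris:2, Oskar:4, Quinn:3, Rhea:4, Sara:1, Ximena:2, Zubin:3. Sum = 27.
n = 11, so closeness = 10/27.

10/27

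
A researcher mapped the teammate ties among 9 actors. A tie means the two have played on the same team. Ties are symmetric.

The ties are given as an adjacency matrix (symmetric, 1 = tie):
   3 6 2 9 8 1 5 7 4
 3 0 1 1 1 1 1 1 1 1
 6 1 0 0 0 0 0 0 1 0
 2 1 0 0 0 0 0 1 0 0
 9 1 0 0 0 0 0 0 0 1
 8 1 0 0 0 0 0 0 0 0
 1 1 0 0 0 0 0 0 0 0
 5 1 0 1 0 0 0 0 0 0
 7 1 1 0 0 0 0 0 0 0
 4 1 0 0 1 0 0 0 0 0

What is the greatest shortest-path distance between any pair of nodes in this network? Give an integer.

Eccentricity of each node (its greatest distance to any other): 1:2, 2:2, 3:1, 4:2, 5:2, 6:2, 7:2, 8:2, 9:2.
The maximum eccentricity is 2, realized for instance by the pair 6–2 via 6 – 3 – 2. So the diameter is 2.

2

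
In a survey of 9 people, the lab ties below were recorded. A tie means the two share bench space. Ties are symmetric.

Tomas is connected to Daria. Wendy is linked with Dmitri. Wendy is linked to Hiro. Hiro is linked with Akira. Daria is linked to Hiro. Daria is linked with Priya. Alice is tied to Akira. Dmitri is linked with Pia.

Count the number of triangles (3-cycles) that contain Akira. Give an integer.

Akira's neighbors are Alice and Hiro, but none of them are tied to each other, so no triangle contains Akira.

0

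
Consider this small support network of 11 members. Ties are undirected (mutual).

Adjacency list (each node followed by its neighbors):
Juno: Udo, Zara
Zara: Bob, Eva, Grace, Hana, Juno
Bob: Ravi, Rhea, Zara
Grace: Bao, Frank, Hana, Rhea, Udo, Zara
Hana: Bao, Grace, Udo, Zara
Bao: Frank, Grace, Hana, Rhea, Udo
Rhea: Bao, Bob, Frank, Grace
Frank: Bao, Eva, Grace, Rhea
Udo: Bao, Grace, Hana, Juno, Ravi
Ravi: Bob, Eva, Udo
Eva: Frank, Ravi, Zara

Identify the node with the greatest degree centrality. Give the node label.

Degrees — Bao:5, Bob:3, Eva:3, Frank:4, Grace:6, Hana:4, Juno:2, Ravi:3, Rhea:4, Udo:5, Zara:5.
The maximum is 6, attained only by Grace.

Grace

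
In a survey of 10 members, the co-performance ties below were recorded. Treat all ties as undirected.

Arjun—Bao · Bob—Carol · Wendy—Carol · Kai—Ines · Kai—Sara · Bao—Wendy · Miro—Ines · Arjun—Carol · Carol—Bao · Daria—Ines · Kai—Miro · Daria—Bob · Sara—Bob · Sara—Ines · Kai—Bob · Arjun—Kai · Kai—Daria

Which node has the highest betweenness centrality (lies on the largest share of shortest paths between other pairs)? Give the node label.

Kai

Unnormalized betweenness of each node: Arjun:419/60, Bao:41/30, Bob:167/20, Carol:122/15, Daria:47/60, Ines:4/3, Kai:199/15, Miro:0, Sara:47/60, Wendy:0.
Kai has the largest value, 199/15, making it the main broker — the node through which the most shortest paths run.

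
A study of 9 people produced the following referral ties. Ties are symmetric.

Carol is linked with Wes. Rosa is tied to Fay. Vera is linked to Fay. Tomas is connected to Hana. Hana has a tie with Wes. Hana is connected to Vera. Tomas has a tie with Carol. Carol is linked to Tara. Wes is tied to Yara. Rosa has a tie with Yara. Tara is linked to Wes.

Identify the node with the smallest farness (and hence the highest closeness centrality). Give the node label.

Wes

Farness (sum of distances to all others) for each node — Carol:17, Fay:20, Hana:14, Rosa:19, Tara:18, Tomas:18, Vera:17, Wes:13, Yara:16.
The smallest farness is 13, for Wes, so Wes has the highest closeness.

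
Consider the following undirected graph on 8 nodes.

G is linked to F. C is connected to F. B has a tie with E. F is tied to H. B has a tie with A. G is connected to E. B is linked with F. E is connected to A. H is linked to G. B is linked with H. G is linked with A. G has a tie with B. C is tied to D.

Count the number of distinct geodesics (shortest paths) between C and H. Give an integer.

The shortest distance is 2, and the only length-2 path is C–F–H. So there is exactly 1 shortest path.

1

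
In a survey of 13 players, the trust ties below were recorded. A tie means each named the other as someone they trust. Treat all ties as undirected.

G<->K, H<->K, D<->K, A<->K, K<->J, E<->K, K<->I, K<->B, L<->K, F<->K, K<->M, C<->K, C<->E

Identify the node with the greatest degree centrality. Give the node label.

K

Degrees — A:1, B:1, C:2, D:1, E:2, F:1, G:1, H:1, I:1, J:1, K:12, L:1, M:1.
The maximum is 12, attained only by K.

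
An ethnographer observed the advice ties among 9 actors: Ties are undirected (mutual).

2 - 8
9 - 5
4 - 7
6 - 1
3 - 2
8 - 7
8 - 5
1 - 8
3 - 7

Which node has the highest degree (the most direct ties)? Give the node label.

8

Degrees — 1:2, 2:2, 3:2, 4:1, 5:2, 6:1, 7:3, 8:4, 9:1.
The maximum is 4, attained only by 8.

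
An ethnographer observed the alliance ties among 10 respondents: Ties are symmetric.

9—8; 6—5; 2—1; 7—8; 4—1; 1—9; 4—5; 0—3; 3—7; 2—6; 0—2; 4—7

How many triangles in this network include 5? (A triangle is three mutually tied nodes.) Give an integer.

0

5's neighbors are 4 and 6, but none of them are tied to each other, so no triangle contains 5.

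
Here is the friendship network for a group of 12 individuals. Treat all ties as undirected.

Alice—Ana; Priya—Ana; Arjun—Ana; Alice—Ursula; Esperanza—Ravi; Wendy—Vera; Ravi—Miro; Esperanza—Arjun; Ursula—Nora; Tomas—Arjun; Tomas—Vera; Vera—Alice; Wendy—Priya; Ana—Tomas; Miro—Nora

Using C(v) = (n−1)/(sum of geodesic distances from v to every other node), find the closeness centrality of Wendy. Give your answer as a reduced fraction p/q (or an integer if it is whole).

Distances from Wendy: Alice:2, Ana:2, Arjun:3, Esperanza:4, Miro:5, Nora:4, Priya:1, Ravi:5, Tomas:2, Ursula:3, Vera:1. Sum = 32.
n = 12, so closeness = 11/32.

11/32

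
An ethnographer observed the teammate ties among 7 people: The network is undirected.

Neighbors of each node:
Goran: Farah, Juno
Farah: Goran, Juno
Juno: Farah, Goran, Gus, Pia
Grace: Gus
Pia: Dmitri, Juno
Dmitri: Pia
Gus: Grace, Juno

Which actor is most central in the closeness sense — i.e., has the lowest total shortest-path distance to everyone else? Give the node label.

Juno

Farness (sum of distances to all others) for each node — Dmitri:16, Farah:12, Goran:12, Grace:16, Gus:11, Juno:8, Pia:11.
The smallest farness is 8, for Juno, so Juno has the highest closeness.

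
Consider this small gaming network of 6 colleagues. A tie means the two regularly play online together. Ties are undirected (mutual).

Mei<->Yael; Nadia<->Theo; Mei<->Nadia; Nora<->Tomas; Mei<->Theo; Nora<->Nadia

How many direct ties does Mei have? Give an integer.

3

Mei is directly tied to Nadia, Theo, and Yael. That is 3 neighbors, so the degree of Mei is 3.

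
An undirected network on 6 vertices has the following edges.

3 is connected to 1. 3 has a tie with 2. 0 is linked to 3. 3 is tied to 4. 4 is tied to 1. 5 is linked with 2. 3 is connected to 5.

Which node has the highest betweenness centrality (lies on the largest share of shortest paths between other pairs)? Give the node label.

Unnormalized betweenness of each node: 0:0, 1:0, 2:0, 3:8, 4:0, 5:0.
3 has the largest value, 8, making it the main broker — the node through which the most shortest paths run.

3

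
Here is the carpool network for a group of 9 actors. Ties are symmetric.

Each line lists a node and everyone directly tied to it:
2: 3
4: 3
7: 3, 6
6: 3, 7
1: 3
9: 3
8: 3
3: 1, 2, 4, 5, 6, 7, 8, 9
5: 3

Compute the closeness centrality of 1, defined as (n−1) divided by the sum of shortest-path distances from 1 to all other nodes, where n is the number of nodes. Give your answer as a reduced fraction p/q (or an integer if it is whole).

Distances from 1: 2:2, 3:1, 4:2, 5:2, 6:2, 7:2, 8:2, 9:2. Sum = 15.
n = 9, so closeness = 8/15.

8/15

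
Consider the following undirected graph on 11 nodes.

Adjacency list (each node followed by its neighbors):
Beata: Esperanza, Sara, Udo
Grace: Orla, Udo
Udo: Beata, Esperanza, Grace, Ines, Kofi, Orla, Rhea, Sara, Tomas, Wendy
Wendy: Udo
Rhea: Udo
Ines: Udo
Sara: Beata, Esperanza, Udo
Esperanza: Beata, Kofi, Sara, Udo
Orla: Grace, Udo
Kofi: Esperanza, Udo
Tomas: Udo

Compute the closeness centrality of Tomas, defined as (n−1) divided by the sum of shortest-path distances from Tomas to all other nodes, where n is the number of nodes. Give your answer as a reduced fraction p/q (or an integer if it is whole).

Distances from Tomas: Beata:2, Esperanza:2, Grace:2, Ines:2, Kofi:2, Orla:2, Rhea:2, Sara:2, Udo:1, Wendy:2. Sum = 19.
n = 11, so closeness = 10/19.

10/19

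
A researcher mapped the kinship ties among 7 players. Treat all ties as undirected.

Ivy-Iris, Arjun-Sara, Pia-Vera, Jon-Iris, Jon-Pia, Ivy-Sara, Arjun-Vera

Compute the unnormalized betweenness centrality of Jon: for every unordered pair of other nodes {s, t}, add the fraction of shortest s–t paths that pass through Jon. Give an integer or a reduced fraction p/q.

3

Pairs whose geodesics pass through Jon — Iris–Vera: 1; Iris–Pia: 1; Ivy–Pia: 1.
All other pairs contribute 0.
Summing the contributions gives betweenness(Jon) = 3.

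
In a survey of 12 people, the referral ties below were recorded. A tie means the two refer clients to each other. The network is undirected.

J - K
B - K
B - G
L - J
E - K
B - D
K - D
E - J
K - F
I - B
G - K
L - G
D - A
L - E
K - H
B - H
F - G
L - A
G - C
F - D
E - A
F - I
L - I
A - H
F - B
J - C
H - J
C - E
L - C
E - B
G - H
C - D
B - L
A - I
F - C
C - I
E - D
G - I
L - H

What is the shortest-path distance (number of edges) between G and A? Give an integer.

One shortest route is G – H – A, which uses 2 edges, and G and A are not directly tied, so nothing shorter exists. So d(G,A) = 2.

2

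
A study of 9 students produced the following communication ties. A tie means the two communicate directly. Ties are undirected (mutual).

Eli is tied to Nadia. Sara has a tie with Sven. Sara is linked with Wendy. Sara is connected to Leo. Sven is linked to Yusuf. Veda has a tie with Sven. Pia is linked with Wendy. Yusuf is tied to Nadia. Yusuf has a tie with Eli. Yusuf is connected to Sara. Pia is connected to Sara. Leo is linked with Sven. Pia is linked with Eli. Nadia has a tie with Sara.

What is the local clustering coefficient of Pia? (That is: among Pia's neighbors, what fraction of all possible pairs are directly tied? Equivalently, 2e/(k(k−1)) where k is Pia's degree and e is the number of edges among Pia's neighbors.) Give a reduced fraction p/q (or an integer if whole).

Pia's neighbors: Eli, Sara, and Wendy (k = 3).
Possible neighbor pairs: C(3,2) = 3. Edges among them: Sara–Wendy → e = 1.
Clustering(Pia) = 1/3.

1/3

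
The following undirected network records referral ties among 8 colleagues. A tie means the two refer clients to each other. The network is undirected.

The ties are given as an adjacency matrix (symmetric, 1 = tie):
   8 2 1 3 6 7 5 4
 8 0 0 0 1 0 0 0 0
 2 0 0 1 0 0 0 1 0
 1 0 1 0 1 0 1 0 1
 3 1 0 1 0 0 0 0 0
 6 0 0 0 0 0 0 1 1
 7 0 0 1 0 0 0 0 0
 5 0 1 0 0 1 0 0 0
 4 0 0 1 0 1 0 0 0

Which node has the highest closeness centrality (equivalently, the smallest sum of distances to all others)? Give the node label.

Farness (sum of distances to all others) for each node — 1:10, 2:13, 3:14, 4:13, 5:16, 6:16, 7:16, 8:20.
The smallest farness is 10, for 1, so 1 has the highest closeness.

1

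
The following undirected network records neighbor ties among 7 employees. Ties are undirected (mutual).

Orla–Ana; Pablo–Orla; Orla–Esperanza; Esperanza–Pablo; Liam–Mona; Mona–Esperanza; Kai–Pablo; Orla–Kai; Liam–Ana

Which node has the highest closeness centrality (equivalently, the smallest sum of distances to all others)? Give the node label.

Orla

Farness (sum of distances to all others) for each node — Ana:10, Esperanza:9, Kai:12, Liam:12, Mona:11, Orla:8, Pablo:10.
The smallest farness is 8, for Orla, so Orla has the highest closeness.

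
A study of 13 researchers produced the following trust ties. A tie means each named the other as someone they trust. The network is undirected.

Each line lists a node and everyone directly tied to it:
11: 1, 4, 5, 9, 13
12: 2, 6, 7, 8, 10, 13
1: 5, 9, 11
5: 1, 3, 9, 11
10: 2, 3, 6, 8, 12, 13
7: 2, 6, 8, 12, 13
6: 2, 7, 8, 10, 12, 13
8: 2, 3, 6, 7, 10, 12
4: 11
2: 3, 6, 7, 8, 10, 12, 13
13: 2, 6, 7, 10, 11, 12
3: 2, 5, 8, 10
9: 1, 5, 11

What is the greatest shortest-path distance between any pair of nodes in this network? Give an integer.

Eccentricity of each node (its greatest distance to any other): 1:3, 2:3, 3:3, 4:4, 5:3, 6:3, 7:3, 8:4, 9:3, 10:3, 11:3, 12:3, 13:2.
The maximum eccentricity is 4, realized for instance by the pair 8–4 via 8 – 2 – 13 – 11 – 4. So the diameter is 4.

4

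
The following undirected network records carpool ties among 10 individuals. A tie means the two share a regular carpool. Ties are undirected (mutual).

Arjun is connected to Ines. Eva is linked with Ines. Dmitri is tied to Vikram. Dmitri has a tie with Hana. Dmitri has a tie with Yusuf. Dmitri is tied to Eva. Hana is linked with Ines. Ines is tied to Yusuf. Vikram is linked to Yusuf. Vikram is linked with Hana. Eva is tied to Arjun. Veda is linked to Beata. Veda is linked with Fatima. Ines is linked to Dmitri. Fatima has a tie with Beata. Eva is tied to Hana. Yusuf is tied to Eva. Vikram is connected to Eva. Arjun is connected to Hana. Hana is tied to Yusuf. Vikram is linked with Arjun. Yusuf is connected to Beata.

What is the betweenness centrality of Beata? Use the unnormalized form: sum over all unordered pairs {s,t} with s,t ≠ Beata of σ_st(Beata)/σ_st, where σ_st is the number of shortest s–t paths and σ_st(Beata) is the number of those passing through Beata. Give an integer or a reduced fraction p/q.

Pairs whose geodesics pass through Beata — Veda–Hana: 1; Veda–Arjun: 4/4; Veda–Dmitri: 1; Veda–Yusuf: 1; Veda–Eva: 1; Veda–Vikram: 1; Veda–Ines: 1; Fatima–Hana: 1; Fatima–Arjun: 4/4; Fatima–Dmitri: 1; Fatima–Yusuf: 1; Fatima–Eva: 1; Fatima–Vikram: 1; Fatima–Ines: 1.
All other pairs contribute 0.
Summing the contributions gives betweenness(Beata) = 14.

14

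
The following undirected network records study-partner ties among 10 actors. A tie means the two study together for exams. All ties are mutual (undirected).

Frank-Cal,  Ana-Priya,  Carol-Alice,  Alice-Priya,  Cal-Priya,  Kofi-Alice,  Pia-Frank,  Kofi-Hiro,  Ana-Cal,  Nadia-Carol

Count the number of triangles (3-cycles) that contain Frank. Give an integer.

Frank's neighbors are Cal and Pia, but none of them are tied to each other, so no triangle contains Frank.

0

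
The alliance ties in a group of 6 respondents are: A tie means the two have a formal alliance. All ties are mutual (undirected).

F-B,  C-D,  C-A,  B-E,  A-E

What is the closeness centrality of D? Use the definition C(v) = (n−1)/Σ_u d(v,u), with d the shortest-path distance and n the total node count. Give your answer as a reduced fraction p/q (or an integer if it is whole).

Distances from D: A:2, B:4, C:1, E:3, F:5. Sum = 15.
n = 6, so closeness = 5/15 = 1/3.

1/3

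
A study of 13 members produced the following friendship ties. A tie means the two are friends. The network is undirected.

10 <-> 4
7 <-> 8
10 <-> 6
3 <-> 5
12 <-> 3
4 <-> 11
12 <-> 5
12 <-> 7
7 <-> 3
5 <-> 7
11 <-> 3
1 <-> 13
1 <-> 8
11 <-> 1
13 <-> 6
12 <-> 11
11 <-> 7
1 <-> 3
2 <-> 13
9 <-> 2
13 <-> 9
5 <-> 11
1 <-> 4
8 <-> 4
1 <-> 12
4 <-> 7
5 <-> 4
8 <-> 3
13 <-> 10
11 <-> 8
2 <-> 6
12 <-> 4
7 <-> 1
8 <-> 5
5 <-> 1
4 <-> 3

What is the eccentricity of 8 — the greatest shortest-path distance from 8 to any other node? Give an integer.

Distances from 8: 1:1, 2:3, 3:1, 4:1, 5:1, 6:3, 7:1, 9:3, 10:2, 11:1, 12:2, 13:2.
The largest is 3 (to 6, 2, and 9), so the eccentricity of 8 is 3.

3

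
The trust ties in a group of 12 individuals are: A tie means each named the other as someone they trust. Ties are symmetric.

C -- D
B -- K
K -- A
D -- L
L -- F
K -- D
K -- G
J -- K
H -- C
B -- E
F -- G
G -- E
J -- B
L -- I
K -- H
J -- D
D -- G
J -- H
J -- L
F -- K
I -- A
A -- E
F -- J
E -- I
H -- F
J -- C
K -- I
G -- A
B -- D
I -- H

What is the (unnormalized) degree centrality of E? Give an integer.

4

E is directly tied to A, B, G, and I. That is 4 neighbors, so the degree of E is 4.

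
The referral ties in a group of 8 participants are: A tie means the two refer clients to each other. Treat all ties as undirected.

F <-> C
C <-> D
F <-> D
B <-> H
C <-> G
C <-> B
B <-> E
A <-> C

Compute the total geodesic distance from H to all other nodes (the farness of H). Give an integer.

17

Distances from H: A:3, B:1, C:2, D:3, E:2, F:3, G:3.
Sum = 3 + 1 + 2 + 3 + 2 + 3 + 3 = 17.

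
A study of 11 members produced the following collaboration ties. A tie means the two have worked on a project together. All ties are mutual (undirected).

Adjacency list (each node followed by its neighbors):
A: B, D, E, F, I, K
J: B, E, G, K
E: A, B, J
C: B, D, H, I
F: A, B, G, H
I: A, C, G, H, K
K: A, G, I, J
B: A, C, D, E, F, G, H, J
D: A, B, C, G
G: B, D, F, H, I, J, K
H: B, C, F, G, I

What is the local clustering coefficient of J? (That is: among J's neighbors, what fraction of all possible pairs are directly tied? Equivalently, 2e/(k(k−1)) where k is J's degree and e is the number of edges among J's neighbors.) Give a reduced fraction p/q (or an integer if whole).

1/2

J's neighbors: B, E, G, and K (k = 4).
Possible neighbor pairs: C(4,2) = 6. Edges among them: B–E, B–G, G–K → e = 3.
Clustering(J) = 3/6 = 1/2.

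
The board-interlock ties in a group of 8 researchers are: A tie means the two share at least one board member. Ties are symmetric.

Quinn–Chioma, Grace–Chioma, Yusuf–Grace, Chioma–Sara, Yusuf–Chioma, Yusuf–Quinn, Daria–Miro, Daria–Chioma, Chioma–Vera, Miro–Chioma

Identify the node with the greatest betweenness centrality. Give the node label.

Chioma

Unnormalized betweenness of each node: Chioma:35/2, Daria:0, Grace:0, Miro:0, Quinn:0, Sara:0, Vera:0, Yusuf:1/2.
Chioma has the largest value, 35/2, making it the main broker — the node through which the most shortest paths run.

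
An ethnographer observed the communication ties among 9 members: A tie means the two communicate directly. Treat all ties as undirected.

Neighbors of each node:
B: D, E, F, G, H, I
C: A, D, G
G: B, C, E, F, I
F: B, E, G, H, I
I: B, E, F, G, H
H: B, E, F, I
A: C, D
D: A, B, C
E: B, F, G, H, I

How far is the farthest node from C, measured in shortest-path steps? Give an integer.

Distances from C: A:1, B:2, D:1, E:2, F:2, G:1, H:3, I:2.
The largest is 3 (to H), so the eccentricity of C is 3.

3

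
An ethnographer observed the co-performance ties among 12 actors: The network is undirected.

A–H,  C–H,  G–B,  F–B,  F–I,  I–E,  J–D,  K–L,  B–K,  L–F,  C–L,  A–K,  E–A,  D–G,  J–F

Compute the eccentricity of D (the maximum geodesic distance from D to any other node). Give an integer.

Distances from D: A:4, B:2, C:4, E:4, F:2, G:1, H:5, I:3, J:1, K:3, L:3.
The largest is 5 (to H), so the eccentricity of D is 5.

5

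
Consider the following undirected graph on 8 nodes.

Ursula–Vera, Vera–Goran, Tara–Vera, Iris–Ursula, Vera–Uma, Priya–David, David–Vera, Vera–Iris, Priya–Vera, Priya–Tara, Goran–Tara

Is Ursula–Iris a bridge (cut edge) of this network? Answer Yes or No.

Even without that edge, Ursula still reaches Iris via Ursula – Vera – Iris, so the network stays connected. Not a bridge.

No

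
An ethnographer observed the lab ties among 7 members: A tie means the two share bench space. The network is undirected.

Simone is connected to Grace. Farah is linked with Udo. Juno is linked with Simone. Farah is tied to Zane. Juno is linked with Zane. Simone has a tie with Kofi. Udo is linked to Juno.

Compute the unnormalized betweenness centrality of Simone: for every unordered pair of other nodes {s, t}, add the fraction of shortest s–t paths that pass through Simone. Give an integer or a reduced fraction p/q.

Pairs whose geodesics pass through Simone — Udo–Grace: 1; Udo–Kofi: 1; Grace–Zane: 1; Grace–Kofi: 1; Grace–Juno: 1; Grace–Farah: 2/2; Zane–Kofi: 1; Kofi–Juno: 1; Kofi–Farah: 2/2.
All other pairs contribute 0.
Summing the contributions gives betweenness(Simone) = 9.

9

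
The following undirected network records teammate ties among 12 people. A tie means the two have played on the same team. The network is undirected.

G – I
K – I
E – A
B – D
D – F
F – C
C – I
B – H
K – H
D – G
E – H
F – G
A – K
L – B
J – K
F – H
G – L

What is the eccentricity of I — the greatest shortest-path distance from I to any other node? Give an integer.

Distances from I: A:2, B:3, C:1, D:2, E:3, F:2, G:1, H:2, J:2, K:1, L:2.
The largest is 3 (to E and B), so the eccentricity of I is 3.

3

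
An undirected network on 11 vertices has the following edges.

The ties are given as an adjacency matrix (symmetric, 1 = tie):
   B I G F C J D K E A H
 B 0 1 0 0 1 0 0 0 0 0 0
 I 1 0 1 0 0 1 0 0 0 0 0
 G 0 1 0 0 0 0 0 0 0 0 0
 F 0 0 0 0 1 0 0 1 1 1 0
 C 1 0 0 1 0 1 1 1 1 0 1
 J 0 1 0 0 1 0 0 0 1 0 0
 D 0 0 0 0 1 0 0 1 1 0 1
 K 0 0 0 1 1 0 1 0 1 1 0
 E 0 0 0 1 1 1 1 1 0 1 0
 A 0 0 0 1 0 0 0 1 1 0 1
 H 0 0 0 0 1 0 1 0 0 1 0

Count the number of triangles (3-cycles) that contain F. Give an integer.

5

F's neighbors: A, C, E, and K.
Neighbor pairs that are themselves tied: F–A–E; F–A–K; F–C–E; F–C–K; F–E–K. Each forms one triangle with F, for 5 in total.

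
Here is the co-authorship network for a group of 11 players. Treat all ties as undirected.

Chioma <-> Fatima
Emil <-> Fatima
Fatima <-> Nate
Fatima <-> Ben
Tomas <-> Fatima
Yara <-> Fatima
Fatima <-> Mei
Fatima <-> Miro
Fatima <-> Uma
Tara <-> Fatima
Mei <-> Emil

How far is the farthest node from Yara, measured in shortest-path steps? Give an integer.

2

Distances from Yara: Ben:2, Chioma:2, Emil:2, Fatima:1, Mei:2, Miro:2, Nate:2, Tara:2, Tomas:2, Uma:2.
The largest is 2 (to Nate, Miro, Uma, Mei, Tomas, Chioma, Emil, Tara, and Ben), so the eccentricity of Yara is 2.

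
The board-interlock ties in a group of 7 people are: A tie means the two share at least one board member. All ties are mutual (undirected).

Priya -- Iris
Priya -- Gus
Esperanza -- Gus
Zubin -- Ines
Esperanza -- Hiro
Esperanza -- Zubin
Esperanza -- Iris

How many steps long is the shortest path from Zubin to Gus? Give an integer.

One shortest route is Zubin – Esperanza – Gus, which uses 2 edges, and Zubin and Gus are not directly tied, so nothing shorter exists. So d(Zubin,Gus) = 2.

2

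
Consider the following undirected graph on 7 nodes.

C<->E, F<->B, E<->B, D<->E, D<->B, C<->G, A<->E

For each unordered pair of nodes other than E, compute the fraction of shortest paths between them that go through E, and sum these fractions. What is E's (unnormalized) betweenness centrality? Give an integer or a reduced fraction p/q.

Pairs whose geodesics pass through E — G–B: 1; G–D: 1; G–F: 1; G–A: 1; B–A: 1; B–C: 1; D–A: 1; D–C: 1; F–A: 1; F–C: 1; A–C: 1.
All other pairs contribute 0.
Summing the contributions gives betweenness(E) = 11.

11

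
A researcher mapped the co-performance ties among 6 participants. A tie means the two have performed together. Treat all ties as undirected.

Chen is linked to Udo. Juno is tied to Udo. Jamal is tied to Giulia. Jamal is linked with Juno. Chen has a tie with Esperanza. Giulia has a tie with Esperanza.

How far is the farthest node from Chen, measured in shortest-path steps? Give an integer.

Distances from Chen: Esperanza:1, Giulia:2, Jamal:3, Juno:2, Udo:1.
The largest is 3 (to Jamal), so the eccentricity of Chen is 3.

3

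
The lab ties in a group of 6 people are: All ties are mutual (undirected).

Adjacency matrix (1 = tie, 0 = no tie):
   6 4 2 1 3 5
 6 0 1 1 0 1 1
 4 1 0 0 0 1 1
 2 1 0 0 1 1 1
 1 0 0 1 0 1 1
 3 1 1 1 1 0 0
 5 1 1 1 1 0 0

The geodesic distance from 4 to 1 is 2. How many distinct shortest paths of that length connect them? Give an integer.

2

The shortest distance is 2. The length-2 paths are: 4–3–1; 4–5–1.
That gives 2 distinct shortest paths.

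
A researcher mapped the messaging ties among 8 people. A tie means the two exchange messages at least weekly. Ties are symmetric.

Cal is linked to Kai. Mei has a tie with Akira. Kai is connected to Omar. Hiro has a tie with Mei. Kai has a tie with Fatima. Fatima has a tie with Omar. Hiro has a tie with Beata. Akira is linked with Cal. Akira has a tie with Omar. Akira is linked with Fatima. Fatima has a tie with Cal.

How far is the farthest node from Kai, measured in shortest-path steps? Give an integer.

5

Distances from Kai: Akira:2, Beata:5, Cal:1, Fatima:1, Hiro:4, Mei:3, Omar:1.
The largest is 5 (to Beata), so the eccentricity of Kai is 5.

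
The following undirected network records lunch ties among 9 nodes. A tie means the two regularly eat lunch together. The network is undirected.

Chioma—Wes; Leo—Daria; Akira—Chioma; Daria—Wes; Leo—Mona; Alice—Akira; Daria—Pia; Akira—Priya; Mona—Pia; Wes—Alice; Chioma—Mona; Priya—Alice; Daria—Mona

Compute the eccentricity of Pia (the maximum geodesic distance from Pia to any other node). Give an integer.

Distances from Pia: Akira:3, Alice:3, Chioma:2, Daria:1, Leo:2, Mona:1, Priya:4, Wes:2.
The largest is 4 (to Priya), so the eccentricity of Pia is 4.

4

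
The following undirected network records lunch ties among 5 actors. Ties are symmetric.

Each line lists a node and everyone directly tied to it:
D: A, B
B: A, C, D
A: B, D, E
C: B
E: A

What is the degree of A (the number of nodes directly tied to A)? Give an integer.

3

A is directly tied to B, D, and E. That is 3 neighbors, so the degree of A is 3.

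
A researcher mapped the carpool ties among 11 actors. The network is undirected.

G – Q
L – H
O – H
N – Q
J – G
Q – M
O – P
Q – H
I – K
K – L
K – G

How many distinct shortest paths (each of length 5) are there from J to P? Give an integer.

The shortest distance is 5, and the only length-5 path is J–G–Q–H–O–P. So there is exactly 1 shortest path.

1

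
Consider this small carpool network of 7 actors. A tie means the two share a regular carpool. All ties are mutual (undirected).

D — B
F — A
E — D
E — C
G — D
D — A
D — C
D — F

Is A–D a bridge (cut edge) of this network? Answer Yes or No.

Even without that edge, A still reaches D via A – F – D, so the network stays connected. Not a bridge.

No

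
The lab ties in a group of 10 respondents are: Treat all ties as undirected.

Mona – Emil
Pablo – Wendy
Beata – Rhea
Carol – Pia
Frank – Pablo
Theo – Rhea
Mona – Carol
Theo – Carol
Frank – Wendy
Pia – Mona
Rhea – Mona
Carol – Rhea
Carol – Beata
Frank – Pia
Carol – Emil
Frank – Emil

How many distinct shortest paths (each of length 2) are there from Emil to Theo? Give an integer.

The shortest distance is 2, and the only length-2 path is Emil–Carol–Theo. So there is exactly 1 shortest path.

1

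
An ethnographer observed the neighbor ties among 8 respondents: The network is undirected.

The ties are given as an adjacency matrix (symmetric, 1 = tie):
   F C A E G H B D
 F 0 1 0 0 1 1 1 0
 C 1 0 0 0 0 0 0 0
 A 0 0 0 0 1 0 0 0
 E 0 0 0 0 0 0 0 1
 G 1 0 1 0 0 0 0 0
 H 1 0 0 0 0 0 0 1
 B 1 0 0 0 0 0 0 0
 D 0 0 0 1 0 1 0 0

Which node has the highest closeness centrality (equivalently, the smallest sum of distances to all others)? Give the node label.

Farness (sum of distances to all others) for each node — A:21, B:17, C:17, D:17, E:23, F:11, G:15, H:13.
The smallest farness is 11, for F, so F has the highest closeness.

F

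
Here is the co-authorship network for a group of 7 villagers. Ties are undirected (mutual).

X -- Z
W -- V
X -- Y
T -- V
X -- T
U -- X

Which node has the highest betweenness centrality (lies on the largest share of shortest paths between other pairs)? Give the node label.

Unnormalized betweenness of each node: T:8, U:0, V:5, W:0, X:12, Y:0, Z:0.
X has the largest value, 12, making it the main broker — the node through which the most shortest paths run.

X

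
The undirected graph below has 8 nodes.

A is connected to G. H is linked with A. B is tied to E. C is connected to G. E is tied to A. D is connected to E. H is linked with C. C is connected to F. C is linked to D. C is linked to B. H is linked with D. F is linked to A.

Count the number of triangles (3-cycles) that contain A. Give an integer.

0

A's neighbors are E, F, G, and H, but none of them are tied to each other, so no triangle contains A.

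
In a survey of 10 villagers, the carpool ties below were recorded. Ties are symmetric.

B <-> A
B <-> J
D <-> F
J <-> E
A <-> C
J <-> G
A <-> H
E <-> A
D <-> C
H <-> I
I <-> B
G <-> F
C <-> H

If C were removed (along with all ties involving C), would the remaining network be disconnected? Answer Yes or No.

No

Even without C, every remaining node can still reach every other (the residual graph is connected), so C is not a cut vertex.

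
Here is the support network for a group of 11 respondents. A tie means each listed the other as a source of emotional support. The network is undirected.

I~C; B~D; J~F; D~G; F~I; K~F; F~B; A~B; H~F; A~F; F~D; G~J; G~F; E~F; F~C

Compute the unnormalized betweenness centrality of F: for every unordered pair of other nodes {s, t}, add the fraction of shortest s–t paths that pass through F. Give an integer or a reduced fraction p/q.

Pairs whose geodesics pass through F — H–J: 1; H–B: 1; H–C: 1; H–A: 1; H–K: 1; H–I: 1; H–E: 1; H–G: 1; H–D: 1; J–B: 1; J–C: 1; J–A: 1; J–K: 1; J–I: 1 … (+26 more pairs).
All other pairs contribute 0.
Summing the contributions gives betweenness(F) = 77/2.

77/2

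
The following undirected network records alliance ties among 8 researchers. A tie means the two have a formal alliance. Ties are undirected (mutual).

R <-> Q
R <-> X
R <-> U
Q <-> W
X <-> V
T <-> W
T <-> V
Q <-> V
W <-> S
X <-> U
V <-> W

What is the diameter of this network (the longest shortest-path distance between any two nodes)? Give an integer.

4

Eccentricity of each node (its greatest distance to any other): Q:2, R:3, S:4, T:3, U:4, V:2, W:3, X:3.
The maximum eccentricity is 4, realized for instance by the pair S–U via S – W – Q – R – U. So the diameter is 4.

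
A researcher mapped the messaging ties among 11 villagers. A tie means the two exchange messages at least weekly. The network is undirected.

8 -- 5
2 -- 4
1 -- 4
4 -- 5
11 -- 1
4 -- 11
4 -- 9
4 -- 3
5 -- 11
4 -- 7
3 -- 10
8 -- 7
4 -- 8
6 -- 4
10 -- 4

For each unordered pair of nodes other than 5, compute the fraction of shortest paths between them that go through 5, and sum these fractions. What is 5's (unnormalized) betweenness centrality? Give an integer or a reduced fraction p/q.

Pairs whose geodesics pass through 5 — 11–8: 1/2.
All other pairs contribute 0.
Summing the contributions gives betweenness(5) = 1/2.

1/2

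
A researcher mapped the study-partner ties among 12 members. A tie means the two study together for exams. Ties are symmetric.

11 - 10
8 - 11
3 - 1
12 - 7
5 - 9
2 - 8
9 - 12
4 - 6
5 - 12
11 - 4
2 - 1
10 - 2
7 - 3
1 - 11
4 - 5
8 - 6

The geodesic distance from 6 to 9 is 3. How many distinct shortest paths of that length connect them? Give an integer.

1

The shortest distance is 3, and the only length-3 path is 6–4–5–9. So there is exactly 1 shortest path.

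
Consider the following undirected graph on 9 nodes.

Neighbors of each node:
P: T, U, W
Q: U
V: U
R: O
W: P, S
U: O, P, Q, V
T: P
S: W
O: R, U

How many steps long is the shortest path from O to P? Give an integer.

2

One shortest route is O – U – P, which uses 2 edges, and O and P are not directly tied, so nothing shorter exists. So d(O,P) = 2.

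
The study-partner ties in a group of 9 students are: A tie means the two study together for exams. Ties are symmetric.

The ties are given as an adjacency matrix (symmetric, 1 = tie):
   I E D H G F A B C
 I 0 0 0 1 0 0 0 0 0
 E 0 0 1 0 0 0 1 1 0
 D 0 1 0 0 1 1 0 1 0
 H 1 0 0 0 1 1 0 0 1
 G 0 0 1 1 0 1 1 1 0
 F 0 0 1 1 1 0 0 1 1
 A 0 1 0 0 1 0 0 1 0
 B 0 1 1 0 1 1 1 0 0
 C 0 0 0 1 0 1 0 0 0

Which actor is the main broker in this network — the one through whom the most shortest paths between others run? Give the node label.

H

Unnormalized betweenness of each node: A:11/15, B:33/10, C:0, D:32/15, E:1/3, F:209/30, G:67/10, H:47/6, I:0.
H has the largest value, 47/6, making it the main broker — the node through which the most shortest paths run.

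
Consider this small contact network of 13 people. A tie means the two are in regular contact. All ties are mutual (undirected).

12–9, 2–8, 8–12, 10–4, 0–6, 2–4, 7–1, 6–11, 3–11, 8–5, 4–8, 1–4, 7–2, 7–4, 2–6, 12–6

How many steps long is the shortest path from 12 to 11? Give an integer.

2

One shortest route is 12 – 6 – 11, which uses 2 edges, and 12 and 11 are not directly tied, so nothing shorter exists. So d(12,11) = 2.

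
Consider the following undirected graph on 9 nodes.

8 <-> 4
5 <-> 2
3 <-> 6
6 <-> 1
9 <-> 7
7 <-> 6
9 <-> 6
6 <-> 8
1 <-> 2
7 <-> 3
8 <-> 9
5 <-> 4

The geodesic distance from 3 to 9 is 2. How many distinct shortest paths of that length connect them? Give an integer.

2

The shortest distance is 2. The length-2 paths are: 3–6–9; 3–7–9.
That gives 2 distinct shortest paths.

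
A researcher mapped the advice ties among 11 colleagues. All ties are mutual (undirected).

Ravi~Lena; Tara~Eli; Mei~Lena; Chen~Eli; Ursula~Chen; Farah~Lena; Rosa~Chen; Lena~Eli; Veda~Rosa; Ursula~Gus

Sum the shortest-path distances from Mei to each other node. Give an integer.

31

Distances from Mei: Chen:3, Eli:2, Farah:2, Gus:5, Lena:1, Ravi:2, Rosa:4, Tara:3, Ursula:4, Veda:5.
Sum = 3 + 2 + 2 + 5 + 1 + 2 + 4 + 3 + 4 + 5 = 31.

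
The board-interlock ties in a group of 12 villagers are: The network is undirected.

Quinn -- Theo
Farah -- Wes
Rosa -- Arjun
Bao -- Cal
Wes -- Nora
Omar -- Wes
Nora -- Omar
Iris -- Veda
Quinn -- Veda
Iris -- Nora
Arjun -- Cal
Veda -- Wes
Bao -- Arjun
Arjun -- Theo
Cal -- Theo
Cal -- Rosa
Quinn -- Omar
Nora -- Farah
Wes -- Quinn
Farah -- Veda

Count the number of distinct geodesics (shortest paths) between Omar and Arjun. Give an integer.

1

The shortest distance is 3, and the only length-3 path is Omar–Quinn–Theo–Arjun. So there is exactly 1 shortest path.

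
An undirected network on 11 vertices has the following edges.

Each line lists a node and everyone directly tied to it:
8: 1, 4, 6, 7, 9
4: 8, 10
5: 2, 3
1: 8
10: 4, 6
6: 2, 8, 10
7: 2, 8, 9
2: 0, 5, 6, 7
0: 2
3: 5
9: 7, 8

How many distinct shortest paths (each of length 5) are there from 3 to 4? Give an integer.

3

The shortest distance is 5. The length-5 paths are: 3–5–2–7–8–4; 3–5–2–6–8–4; 3–5–2–6–10–4.
That gives 3 distinct shortest paths.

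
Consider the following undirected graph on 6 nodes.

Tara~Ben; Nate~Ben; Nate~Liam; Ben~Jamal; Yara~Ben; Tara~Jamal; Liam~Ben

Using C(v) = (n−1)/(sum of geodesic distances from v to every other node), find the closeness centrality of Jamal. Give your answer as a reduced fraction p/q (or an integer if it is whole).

Distances from Jamal: Ben:1, Liam:2, Nate:2, Tara:1, Yara:2. Sum = 8.
n = 6, so closeness = 5/8.

5/8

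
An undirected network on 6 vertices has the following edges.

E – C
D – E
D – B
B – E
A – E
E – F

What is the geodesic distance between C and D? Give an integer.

2

One shortest route is C – E – D, which uses 2 edges, and C and D are not directly tied, so nothing shorter exists. So d(C,D) = 2.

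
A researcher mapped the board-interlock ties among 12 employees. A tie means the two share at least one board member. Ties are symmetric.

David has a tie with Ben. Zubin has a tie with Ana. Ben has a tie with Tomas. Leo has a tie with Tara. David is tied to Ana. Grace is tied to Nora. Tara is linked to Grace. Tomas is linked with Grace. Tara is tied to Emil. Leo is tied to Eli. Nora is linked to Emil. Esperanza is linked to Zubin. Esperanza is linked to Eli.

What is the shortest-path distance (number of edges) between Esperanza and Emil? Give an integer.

4

One shortest route is Esperanza – Eli – Leo – Tara – Emil, which uses 4 edges, and at distance 3 from Esperanza we only reach {David, Tara}, which does not include Emil. So d(Esperanza,Emil) = 4.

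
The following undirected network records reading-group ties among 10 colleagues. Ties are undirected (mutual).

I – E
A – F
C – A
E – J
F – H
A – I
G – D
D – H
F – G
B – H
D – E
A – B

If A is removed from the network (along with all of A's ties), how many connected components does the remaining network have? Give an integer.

Without A, the remaining ties split the others into: {B, D, E, F, G, H, I, J}; {C}.
That's 2 separate components.

2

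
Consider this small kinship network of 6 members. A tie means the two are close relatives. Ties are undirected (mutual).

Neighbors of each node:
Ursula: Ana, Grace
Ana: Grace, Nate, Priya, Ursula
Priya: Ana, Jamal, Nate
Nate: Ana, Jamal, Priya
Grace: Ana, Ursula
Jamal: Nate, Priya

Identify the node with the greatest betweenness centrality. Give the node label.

Ana

Unnormalized betweenness of each node: Ana:6, Grace:0, Jamal:0, Nate:3/2, Priya:3/2, Ursula:0.
Ana has the largest value, 6, making it the main broker — the node through which the most shortest paths run.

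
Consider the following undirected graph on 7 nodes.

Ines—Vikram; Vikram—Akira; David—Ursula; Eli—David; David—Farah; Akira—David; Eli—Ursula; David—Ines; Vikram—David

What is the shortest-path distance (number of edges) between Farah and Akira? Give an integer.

2

One shortest route is Farah – David – Akira, which uses 2 edges, and Farah and Akira are not directly tied, so nothing shorter exists. So d(Farah,Akira) = 2.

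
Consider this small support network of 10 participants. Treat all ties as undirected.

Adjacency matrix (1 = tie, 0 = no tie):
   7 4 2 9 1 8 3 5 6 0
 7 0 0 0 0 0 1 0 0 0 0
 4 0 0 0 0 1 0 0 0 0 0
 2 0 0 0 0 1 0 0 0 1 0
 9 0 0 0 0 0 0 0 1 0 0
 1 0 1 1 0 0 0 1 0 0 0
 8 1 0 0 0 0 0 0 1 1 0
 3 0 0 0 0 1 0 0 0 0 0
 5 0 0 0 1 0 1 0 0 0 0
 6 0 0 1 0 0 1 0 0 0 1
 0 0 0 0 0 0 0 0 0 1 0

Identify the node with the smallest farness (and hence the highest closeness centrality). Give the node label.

6

Farness (sum of distances to all others) for each node — 0:26, 1:24, 2:20, 3:32, 4:32, 5:26, 6:18, 7:28, 8:20, 9:34.
The smallest farness is 18, for 6, so 6 has the highest closeness.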